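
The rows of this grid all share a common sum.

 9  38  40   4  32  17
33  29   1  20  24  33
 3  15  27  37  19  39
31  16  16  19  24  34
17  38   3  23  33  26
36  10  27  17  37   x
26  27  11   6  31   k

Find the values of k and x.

k = 39, x = 13

Rows 2 and 4 both add up to 140, so every row sums to 140.
Row 7: 26 + 27 + 11 + 6 + 31 = 101, so the missing entry is 140 − 101 = 39.
Row 6: 36 + 10 + 27 + 17 + 37 = 127, so the missing entry is 140 − 127 = 13.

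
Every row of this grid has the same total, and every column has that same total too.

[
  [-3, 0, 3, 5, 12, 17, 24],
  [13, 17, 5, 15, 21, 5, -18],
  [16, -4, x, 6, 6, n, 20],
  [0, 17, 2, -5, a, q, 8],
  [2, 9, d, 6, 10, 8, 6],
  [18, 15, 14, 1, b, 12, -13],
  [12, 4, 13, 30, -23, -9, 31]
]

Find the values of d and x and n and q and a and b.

d = 17, x = 4, n = 10, q = 15, a = 21, b = 11

Rows 1 and 2 both sum to 58, so that's the common total.
Row 6: 18 + 15 + 14 + 1 + 12 − 13 = 47, so its missing entry is 58 − 47 = 11.
Column 5: 12 + 21 + 6 + 10 + 11 − 23 = 37, so its missing entry is 58 − 37 = 21.
Row 5: 2 + 9 + 6 + 10 + 8 + 6 = 41, so its missing entry is 58 − 41 = 17.
Column 3: 3 + 5 + 2 + 17 + 14 + 13 = 54, so its missing entry is 58 − 54 = 4.
Row 3: 16 − 4 + 4 + 6 + 6 + 20 = 48, so its missing entry is 58 − 48 = 10.
Row 4: 0 + 17 + 2 − 5 + 21 + 8 = 43, so its missing entry is 58 − 43 = 15.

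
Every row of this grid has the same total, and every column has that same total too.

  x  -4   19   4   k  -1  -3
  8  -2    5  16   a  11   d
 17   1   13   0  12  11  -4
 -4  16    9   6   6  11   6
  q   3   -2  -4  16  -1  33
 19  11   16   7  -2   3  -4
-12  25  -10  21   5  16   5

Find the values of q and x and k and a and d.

q = 5, x = 17, k = 18, a = -5, d = 17

Rows 3 and 4 both sum to 50, so that's the common total.
Row 5 has 3 − 2 − 4 + 16 − 1 + 33 = 45; the blank must be 50 − 45 = 5.
Column 1 has 8 + 17 − 4 + 5 + 19 − 12 = 33; the blank must be 50 − 33 = 17.
Row 1 has 17 − 4 + 19 + 4 − 1 − 3 = 32; the blank must be 50 − 32 = 18.
Column 5 has 18 + 12 + 6 + 16 − 2 + 5 = 55; the blank must be 50 − 55 = -5.
Row 2 has 8 − 2 + 5 + 16 − 5 + 11 = 33; the blank must be 50 − 33 = 17.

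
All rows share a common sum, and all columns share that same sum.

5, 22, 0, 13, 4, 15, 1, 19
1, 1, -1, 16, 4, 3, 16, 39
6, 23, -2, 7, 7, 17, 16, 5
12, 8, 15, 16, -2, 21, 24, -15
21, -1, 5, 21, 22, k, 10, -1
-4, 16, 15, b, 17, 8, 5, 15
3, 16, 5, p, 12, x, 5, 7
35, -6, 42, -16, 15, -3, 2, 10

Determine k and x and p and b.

k = 2, x = 16, p = 15, b = 7

Rows 1 and 2 both sum to 79, so that's the common total.
The known cells in row 6 total 72, leaving 79 − 72 = 7 for the blank.
The known cells in row 5 total 77, leaving 79 − 77 = 2 for the blank.
The known cells in column 4 total 64, leaving 79 − 64 = 15 for the blank.
The known cells in row 7 total 63, leaving 79 − 63 = 16 for the blank.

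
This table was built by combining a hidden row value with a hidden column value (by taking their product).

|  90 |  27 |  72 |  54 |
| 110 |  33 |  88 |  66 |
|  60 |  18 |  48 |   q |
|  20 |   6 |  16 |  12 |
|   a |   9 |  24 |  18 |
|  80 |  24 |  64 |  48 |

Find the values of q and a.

Each row is a constant multiple of every other row — this is a multiplication table with the headers hidden.
Row 3 is 18/27 = 2/3 times row 1, so its entry in column 4 is 54 × 2/3 = 36.
Row 5 is 9/27 = 1/3 times row 1, so its entry in column 1 is 90 × 1/3 = 30.

q = 36, a = 30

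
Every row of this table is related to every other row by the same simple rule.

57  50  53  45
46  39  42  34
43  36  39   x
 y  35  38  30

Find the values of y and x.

y = 42, x = 31

The difference between any two rows is the same in every column — this is an addition table with the headers hidden.
Row 4 minus row 1 is 35 − 50 = -15, so its entry in column 1 is 57 + (-15) = 42.
Row 3 minus row 1 is 36 − 50 = -14, so its entry in column 4 is 45 + (-14) = 31.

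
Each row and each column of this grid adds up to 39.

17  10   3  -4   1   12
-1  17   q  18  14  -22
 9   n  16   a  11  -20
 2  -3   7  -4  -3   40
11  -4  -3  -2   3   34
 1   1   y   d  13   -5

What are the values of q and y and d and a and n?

The known cells in row 2 total 26, leaving 39 − 26 = 13 for the blank.
The known cells in column 2 total 21, leaving 39 − 21 = 18 for the blank.
The known cells in row 3 total 34, leaving 39 − 34 = 5 for the blank.
The known cells in column 4 total 13, leaving 39 − 13 = 26 for the blank.
The known cells in row 6 total 36, leaving 39 − 36 = 3 for the blank.

q = 13, y = 3, d = 26, a = 5, n = 18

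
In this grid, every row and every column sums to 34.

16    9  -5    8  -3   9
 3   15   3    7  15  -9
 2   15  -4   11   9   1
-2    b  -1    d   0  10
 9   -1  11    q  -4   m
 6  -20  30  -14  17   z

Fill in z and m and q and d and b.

z = 15, m = 8, q = 11, d = 11, b = 16

Row 6 has 6 − 20 + 30 − 14 + 17 = 19; the blank must be 34 − 19 = 15.
Column 2 has 9 + 15 + 15 − 1 − 20 = 18; the blank must be 34 − 18 = 16.
Column 6 has 9 − 9 + 1 + 10 + 15 = 26; the blank must be 34 − 26 = 8.
Row 5 has 9 − 1 + 11 − 4 + 8 = 23; the blank must be 34 − 23 = 11.
Row 4 has -2 + 16 − 1 + 0 + 10 = 23; the blank must be 34 − 23 = 11.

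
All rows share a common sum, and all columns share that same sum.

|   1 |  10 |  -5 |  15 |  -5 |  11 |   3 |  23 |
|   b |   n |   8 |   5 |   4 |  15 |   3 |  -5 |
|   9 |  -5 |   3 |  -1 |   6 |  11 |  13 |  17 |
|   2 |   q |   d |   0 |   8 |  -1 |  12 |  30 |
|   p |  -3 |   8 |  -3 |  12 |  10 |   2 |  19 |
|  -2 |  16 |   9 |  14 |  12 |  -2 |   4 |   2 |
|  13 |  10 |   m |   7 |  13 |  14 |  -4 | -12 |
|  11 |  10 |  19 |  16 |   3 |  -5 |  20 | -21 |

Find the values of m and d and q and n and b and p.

Rows 1 and 3 both sum to 53, so that's the common total.
Row 7: 13 + 10 + 7 + 13 + 14 − 4 − 12 = 41, so its missing entry is 53 − 41 = 12.
Row 5: -3 + 8 − 3 + 12 + 10 + 2 + 19 = 45, so its missing entry is 53 − 45 = 8.
Column 1: 1 + 9 + 2 + 8 − 2 + 13 + 11 = 42, so its missing entry is 53 − 42 = 11.
Row 2: 11 + 8 + 5 + 4 + 15 + 3 − 5 = 41, so its missing entry is 53 − 41 = 12.
Column 2: 10 + 12 − 5 − 3 + 16 + 10 + 10 = 50, so its missing entry is 53 − 50 = 3.
Row 4: 2 + 3 + 0 + 8 − 1 + 12 + 30 = 54, so its missing entry is 53 − 54 = -1.

m = 12, d = -1, q = 3, n = 12, b = 11, p = 8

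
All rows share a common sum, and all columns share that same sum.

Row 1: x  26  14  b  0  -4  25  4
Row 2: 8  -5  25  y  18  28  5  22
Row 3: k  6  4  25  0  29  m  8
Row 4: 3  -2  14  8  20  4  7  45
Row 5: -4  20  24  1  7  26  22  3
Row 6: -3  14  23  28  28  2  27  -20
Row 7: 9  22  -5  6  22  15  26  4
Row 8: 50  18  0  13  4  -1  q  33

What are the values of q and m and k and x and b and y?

q = -18, m = 5, k = 22, x = 14, b = 20, y = -2

Rows 4 and 5 both sum to 99, so that's the common total.
The known cells in row 8 total 117, leaving 99 − 117 = -18 for the blank.
The known cells in column 7 total 94, leaving 99 − 94 = 5 for the blank.
The known cells in row 3 total 77, leaving 99 − 77 = 22 for the blank.
The known cells in column 1 total 85, leaving 99 − 85 = 14 for the blank.
The known cells in row 1 total 79, leaving 99 − 79 = 20 for the blank.
The known cells in row 2 total 101, leaving 99 − 101 = -2 for the blank.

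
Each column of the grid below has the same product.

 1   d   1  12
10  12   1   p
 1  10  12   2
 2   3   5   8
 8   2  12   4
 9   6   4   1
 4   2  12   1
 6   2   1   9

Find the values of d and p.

d = 2, p = 5

Columns 1 and 3 each multiply to 34560, so every column has product 34560.
Column 2: 12×10×3×2×6×2×2 = 17280, so the missing entry is 34560 ÷ 17280 = 2.
Column 4: 12×2×8×4×1×1×9 = 6912, so the missing entry is 34560 ÷ 6912 = 5.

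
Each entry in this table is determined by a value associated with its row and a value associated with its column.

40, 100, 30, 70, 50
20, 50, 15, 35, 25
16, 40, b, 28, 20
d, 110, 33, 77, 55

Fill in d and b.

Each row is a constant multiple of every other row — this is a multiplication table with the headers hidden.
Row 4 is 55/50 = 11/10 times row 1, so its entry in column 1 is 40 × 11/10 = 44.
Row 3 is 20/50 = 2/5 times row 1, so its entry in column 3 is 30 × 2/5 = 12.

d = 44, b = 12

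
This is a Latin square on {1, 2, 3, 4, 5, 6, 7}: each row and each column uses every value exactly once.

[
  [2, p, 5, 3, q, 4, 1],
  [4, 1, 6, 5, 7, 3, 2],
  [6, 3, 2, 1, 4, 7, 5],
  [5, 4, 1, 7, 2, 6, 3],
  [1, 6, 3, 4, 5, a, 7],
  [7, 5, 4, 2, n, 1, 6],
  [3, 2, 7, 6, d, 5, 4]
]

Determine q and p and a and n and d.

q = 6, p = 7, a = 2, n = 3, d = 1

For row 1, column 2: column 2 already has {1, 2, 3, 4, 5, 6}; that leaves 7.
For row 1, column 5: row 1 already has {1, 2, 3, 4, 5, 7}; that leaves 6.
Cell (6,5): row 6 already has {1, 2, 4, 5, 6, 7} → 3.
Cell (7,5): row 7 already has {2, 3, 4, 5, 6, 7} → 1.
At (row 5, col 6): row 5 already has {1, 3, 4, 5, 6, 7}, so the value is 2.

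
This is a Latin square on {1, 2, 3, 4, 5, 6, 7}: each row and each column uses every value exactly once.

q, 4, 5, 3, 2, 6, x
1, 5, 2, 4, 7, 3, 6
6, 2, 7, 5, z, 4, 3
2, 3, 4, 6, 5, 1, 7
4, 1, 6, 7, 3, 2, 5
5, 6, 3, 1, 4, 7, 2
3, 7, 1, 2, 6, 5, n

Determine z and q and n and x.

Cell (7,7): row 7 already has {1, 2, 3, 5, 6, 7} → 4.
For row 3, column 5: row 3 already has {2, 3, 4, 5, 6, 7}; that leaves 1.
For row 1, column 7: column 7 already has {2, 3, 4, 5, 6, 7}; that leaves 1.
Cell (1,1): row 1 already has {1, 2, 3, 4, 5, 6} → 7.

z = 1, q = 7, n = 4, x = 1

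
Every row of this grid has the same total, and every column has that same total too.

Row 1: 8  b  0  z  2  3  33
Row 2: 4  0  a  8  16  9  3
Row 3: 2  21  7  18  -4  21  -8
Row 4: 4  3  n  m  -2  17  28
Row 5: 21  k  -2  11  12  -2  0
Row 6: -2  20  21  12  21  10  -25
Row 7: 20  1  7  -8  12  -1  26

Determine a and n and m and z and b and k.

a = 17, n = 7, m = 0, z = 16, b = -5, k = 17

Rows 3 and 6 both sum to 57, so that's the common total.
Row 2 has 4 + 0 + 8 + 16 + 9 + 3 = 40; the blank must be 57 − 40 = 17.
Column 3 has 0 + 17 + 7 − 2 + 21 + 7 = 50; the blank must be 57 − 50 = 7.
Row 4 has 4 + 3 + 7 − 2 + 17 + 28 = 57; the blank must be 57 − 57 = 0.
Column 4 has 8 + 18 + 0 + 11 + 12 − 8 = 41; the blank must be 57 − 41 = 16.
Row 1 has 8 + 0 + 16 + 2 + 3 + 33 = 62; the blank must be 57 − 62 = -5.
Row 5 has 21 − 2 + 11 + 12 − 2 + 0 = 40; the blank must be 57 − 40 = 17.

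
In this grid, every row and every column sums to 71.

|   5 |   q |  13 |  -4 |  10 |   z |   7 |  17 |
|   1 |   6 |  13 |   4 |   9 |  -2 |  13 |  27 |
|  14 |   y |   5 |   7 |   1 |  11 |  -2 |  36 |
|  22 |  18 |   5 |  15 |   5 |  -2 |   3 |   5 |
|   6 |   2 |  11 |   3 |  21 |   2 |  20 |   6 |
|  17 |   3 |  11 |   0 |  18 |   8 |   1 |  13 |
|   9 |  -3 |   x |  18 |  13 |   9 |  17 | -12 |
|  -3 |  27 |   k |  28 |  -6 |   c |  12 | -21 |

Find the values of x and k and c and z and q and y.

x = 20, k = -7, c = 41, z = 4, q = 19, y = -1

The known cells in row 7 total 51, leaving 71 − 51 = 20 for the blank.
The known cells in row 3 total 72, leaving 71 − 72 = -1 for the blank.
The known cells in column 2 total 52, leaving 71 − 52 = 19 for the blank.
The known cells in column 3 total 78, leaving 71 − 78 = -7 for the blank.
The known cells in row 1 total 67, leaving 71 − 67 = 4 for the blank.
The known cells in row 8 total 30, leaving 71 − 30 = 41 for the blank.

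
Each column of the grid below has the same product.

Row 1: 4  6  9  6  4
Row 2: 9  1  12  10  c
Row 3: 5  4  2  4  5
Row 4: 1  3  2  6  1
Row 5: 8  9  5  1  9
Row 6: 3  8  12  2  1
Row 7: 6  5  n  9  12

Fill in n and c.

Columns 1 and 4 each multiply to 25920, so every column has product 25920.
Column 3: 9×12×2×2×5×12 = 25920, so the missing entry is 25920 ÷ 25920 = 1.
Column 5: 4×5×1×9×1×12 = 2160, so the missing entry is 25920 ÷ 2160 = 12.

n = 1, c = 12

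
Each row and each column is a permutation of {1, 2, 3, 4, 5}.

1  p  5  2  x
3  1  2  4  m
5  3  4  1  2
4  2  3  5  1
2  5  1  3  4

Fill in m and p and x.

m = 5, p = 4, x = 3

Cell (1,2): column 2 already has {1, 2, 3, 5} → 4.
At (row 1, col 5): row 1 already has {1, 2, 4, 5}, so the value is 3.
For row 2, column 5: row 2 already has {1, 2, 3, 4}; that leaves 5.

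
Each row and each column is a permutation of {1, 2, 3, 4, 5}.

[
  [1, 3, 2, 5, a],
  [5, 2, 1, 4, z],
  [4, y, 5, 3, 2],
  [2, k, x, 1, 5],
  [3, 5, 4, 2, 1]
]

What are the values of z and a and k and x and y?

z = 3, a = 4, k = 4, x = 3, y = 1

Cell (1,5): row 1 already has {1, 2, 3, 5} → 4.
For row 3, column 2: row 3 already has {2, 3, 4, 5}; that leaves 1.
At (row 4, col 2): column 2 already has {1, 2, 3, 5}, so the value is 4.
At (row 2, col 5): row 2 already has {1, 2, 4, 5}, so the value is 3.
Cell (4,3): row 4 already has {1, 2, 4, 5} → 3.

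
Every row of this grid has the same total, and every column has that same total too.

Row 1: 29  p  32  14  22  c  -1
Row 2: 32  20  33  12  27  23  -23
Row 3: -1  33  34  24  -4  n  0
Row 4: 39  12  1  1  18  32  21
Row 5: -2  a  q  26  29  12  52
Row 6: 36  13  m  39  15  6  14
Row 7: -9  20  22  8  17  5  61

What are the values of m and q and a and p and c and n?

m = 1, q = 1, a = 6, p = 20, c = 8, n = 38

Rows 2 and 4 both sum to 124, so that's the common total.
Row 3: -1 + 33 + 34 + 24 − 4 + 0 = 86, so its missing entry is 124 − 86 = 38.
Column 6: 23 + 38 + 32 + 12 + 6 + 5 = 116, so its missing entry is 124 − 116 = 8.
Row 1: 29 + 32 + 14 + 22 + 8 − 1 = 104, so its missing entry is 124 − 104 = 20.
Column 2: 20 + 20 + 33 + 12 + 13 + 20 = 118, so its missing entry is 124 − 118 = 6.
Row 5: -2 + 6 + 26 + 29 + 12 + 52 = 123, so its missing entry is 124 − 123 = 1.
Row 6: 36 + 13 + 39 + 15 + 6 + 14 = 123, so its missing entry is 124 − 123 = 1.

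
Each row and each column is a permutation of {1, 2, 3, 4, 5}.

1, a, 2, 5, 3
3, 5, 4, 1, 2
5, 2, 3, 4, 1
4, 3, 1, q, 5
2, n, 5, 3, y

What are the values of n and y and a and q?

For row 5, column 5: column 5 already has {1, 2, 3, 5}; that leaves 4.
Cell (4,4): row 4 already has {1, 3, 4, 5} → 2.
At (row 5, col 2): row 5 already has {2, 3, 4, 5}, so the value is 1.
Cell (1,2): row 1 already has {1, 2, 3, 5} → 4.

n = 1, y = 4, a = 4, q = 2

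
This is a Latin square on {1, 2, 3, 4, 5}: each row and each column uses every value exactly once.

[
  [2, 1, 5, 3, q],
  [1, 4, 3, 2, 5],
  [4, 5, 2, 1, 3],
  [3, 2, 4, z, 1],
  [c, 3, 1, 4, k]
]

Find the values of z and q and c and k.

For row 5, column 1: column 1 already has {1, 2, 3, 4}; that leaves 5.
For row 5, column 5: row 5 already has {1, 3, 4, 5}; that leaves 2.
Cell (4,4): row 4 already has {1, 2, 3, 4} → 5.
For row 1, column 5: row 1 already has {1, 2, 3, 5}; that leaves 4.

z = 5, q = 4, c = 5, k = 2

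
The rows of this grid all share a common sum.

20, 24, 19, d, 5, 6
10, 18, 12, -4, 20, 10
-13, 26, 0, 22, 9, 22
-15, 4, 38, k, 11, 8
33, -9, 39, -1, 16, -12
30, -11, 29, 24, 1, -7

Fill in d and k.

d = -8, k = 20

Rows 2 and 6 both add up to 66, so every row sums to 66.
Row 1: 20 + 24 + 19 + 5 + 6 = 74, so the missing entry is 66 − 74 = -8.
Row 4: -15 + 4 + 38 + 11 + 8 = 46, so the missing entry is 66 − 46 = 20.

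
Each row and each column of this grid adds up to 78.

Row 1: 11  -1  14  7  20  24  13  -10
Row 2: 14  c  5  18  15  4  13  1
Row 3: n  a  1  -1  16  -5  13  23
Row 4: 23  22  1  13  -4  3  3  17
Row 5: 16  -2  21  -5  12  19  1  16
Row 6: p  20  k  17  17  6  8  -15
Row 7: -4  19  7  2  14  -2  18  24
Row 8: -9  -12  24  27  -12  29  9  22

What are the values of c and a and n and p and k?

The known cells in row 2 total 70, leaving 78 − 70 = 8 for the blank.
The known cells in column 2 total 54, leaving 78 − 54 = 24 for the blank.
The known cells in row 3 total 71, leaving 78 − 71 = 7 for the blank.
The known cells in column 1 total 58, leaving 78 − 58 = 20 for the blank.
The known cells in row 6 total 73, leaving 78 − 73 = 5 for the blank.

c = 8, a = 24, n = 7, p = 20, k = 5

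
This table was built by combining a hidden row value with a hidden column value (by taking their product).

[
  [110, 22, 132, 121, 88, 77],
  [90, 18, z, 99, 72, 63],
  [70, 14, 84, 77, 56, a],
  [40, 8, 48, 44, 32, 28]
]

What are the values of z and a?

Each row is a constant multiple of every other row — this is a multiplication table with the headers hidden.
Row 2 is 18/22 = 9/11 times row 1, so its entry in column 3 is 132 × 9/11 = 108.
Row 3 is 14/22 = 7/11 times row 1, so its entry in column 6 is 77 × 7/11 = 49.

z = 108, a = 49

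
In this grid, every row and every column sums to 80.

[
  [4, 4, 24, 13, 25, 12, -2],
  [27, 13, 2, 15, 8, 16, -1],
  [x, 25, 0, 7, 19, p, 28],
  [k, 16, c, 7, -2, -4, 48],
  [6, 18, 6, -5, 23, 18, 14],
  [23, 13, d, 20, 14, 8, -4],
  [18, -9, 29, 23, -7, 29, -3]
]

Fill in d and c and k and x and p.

d = 6, c = 13, k = 2, x = 0, p = 1

The known cells in column 6 total 79, leaving 80 − 79 = 1 for the blank.
The known cells in row 3 total 80, leaving 80 − 80 = 0 for the blank.
The known cells in column 1 total 78, leaving 80 − 78 = 2 for the blank.
The known cells in row 4 total 67, leaving 80 − 67 = 13 for the blank.
The known cells in row 6 total 74, leaving 80 − 74 = 6 for the blank.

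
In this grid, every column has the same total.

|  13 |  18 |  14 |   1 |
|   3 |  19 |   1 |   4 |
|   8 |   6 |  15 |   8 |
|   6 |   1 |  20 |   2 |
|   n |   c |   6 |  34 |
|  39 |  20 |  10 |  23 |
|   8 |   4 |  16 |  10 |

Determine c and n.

The complete columns each total 82.
Column 2 is missing 82 − 68 = 14 (since 18 + 19 + 6 + 1 + 20 + 4 = 68).
Column 1 is missing 82 − 77 = 5 (since 13 + 3 + 8 + 6 + 39 + 8 = 77).

c = 14, n = 5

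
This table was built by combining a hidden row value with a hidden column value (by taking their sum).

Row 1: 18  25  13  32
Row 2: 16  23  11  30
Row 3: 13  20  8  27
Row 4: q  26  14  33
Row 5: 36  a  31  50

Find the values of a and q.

a = 43, q = 19

The difference between any two rows is the same in every column — this is an addition table with the headers hidden.
Row 5 minus row 1 is 31 − 13 = 18, so its entry in column 2 is 25 + 18 = 43.
Row 4 minus row 1 is 14 − 13 = 1, so its entry in column 1 is 18 + 1 = 19.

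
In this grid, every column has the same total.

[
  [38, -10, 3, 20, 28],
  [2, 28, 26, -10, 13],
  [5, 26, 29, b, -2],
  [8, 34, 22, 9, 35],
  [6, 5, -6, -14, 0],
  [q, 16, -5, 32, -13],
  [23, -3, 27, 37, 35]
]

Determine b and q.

b = 22, q = 14

Columns 3 and 5 both add up to 96, so every column sums to 96.
Column 4: 20 − 10 + 9 − 14 + 32 + 37 = 74, so the missing entry is 96 − 74 = 22.
Column 1: 38 + 2 + 5 + 8 + 6 + 23 = 82, so the missing entry is 96 − 82 = 14.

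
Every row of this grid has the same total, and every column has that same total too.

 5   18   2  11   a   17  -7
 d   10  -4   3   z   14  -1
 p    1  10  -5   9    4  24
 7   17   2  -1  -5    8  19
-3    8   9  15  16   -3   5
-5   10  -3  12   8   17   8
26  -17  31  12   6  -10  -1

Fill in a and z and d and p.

Rows 4 and 5 both sum to 47, so that's the common total.
Row 1 has 5 + 18 + 2 + 11 + 17 − 7 = 46; the blank must be 47 − 46 = 1.
Row 3 has 1 + 10 − 5 + 9 + 4 + 24 = 43; the blank must be 47 − 43 = 4.
Column 1 has 5 + 4 + 7 − 3 − 5 + 26 = 34; the blank must be 47 − 34 = 13.
Row 2 has 13 + 10 − 4 + 3 + 14 − 1 = 35; the blank must be 47 − 35 = 12.

a = 1, z = 12, d = 13, p = 4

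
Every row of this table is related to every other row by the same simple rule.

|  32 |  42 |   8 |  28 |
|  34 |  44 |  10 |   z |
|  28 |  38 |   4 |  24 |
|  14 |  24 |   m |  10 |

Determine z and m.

z = 30, m = -10

The difference between any two rows is the same in every column — this is an addition table with the headers hidden.
Row 2 minus row 1 is 34 − 32 = 2, so its entry in column 4 is 28 + 2 = 30.
Row 4 minus row 1 is 14 − 32 = -18, so its entry in column 3 is 8 + (-18) = -10.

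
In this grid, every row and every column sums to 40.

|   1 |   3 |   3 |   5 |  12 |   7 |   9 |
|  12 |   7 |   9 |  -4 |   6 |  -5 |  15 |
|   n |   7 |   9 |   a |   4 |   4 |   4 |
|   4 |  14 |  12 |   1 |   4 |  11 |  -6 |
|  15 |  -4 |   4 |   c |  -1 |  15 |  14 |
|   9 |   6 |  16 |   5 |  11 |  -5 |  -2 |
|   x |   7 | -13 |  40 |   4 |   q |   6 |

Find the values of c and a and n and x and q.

c = -3, a = -4, n = 16, x = -17, q = 13

The known cells in column 6 total 27, leaving 40 − 27 = 13 for the blank.
The known cells in row 5 total 43, leaving 40 − 43 = -3 for the blank.
The known cells in column 4 total 44, leaving 40 − 44 = -4 for the blank.
The known cells in row 3 total 24, leaving 40 − 24 = 16 for the blank.
The known cells in row 7 total 57, leaving 40 − 57 = -17 for the blank.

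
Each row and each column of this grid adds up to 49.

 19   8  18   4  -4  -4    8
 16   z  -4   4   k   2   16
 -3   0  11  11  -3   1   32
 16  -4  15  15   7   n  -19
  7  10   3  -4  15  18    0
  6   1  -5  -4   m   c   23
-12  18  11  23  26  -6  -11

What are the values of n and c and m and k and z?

n = 19, c = 19, m = 9, k = -1, z = 16

The known cells in column 2 total 33, leaving 49 − 33 = 16 for the blank.
The known cells in row 2 total 50, leaving 49 − 50 = -1 for the blank.
The known cells in column 5 total 40, leaving 49 − 40 = 9 for the blank.
The known cells in row 6 total 30, leaving 49 − 30 = 19 for the blank.
The known cells in row 4 total 30, leaving 49 − 30 = 19 for the blank.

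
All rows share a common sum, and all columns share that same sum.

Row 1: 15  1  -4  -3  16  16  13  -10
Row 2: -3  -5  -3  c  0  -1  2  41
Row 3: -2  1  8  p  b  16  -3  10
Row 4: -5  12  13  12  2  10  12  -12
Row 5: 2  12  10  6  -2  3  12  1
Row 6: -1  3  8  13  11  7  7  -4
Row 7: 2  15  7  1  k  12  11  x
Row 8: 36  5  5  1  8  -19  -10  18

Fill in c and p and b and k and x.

c = 13, p = 1, b = 13, k = -4, x = 0

Rows 1 and 4 both sum to 44, so that's the common total.
The known cells in column 8 total 44, leaving 44 − 44 = 0 for the blank.
The known cells in row 7 total 48, leaving 44 − 48 = -4 for the blank.
The known cells in column 5 total 31, leaving 44 − 31 = 13 for the blank.
The known cells in row 3 total 43, leaving 44 − 43 = 1 for the blank.
The known cells in row 2 total 31, leaving 44 − 31 = 13 for the blank.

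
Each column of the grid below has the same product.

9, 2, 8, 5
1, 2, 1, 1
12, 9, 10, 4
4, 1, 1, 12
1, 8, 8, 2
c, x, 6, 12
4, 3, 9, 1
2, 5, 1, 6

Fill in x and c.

x = 8, c = 10

Columns 3 and 4 each multiply to 34560, so every column has product 34560.
Column 2: 2×2×9×1×8×3×5 = 4320, so the missing entry is 34560 ÷ 4320 = 8.
Column 1: 9×1×12×4×1×4×2 = 3456, so the missing entry is 34560 ÷ 3456 = 10.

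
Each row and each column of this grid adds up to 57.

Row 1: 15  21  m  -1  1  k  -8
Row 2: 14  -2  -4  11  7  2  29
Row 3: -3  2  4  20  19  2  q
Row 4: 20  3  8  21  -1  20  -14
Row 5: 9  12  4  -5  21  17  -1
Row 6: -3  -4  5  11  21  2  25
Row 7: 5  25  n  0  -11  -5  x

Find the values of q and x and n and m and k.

q = 13, x = 13, n = 30, m = 10, k = 19

Row 3: -3 + 2 + 4 + 20 + 19 + 2 = 44, so its missing entry is 57 − 44 = 13.
Column 6: 2 + 2 + 20 + 17 + 2 − 5 = 38, so its missing entry is 57 − 38 = 19.
Row 1: 15 + 21 − 1 + 1 + 19 − 8 = 47, so its missing entry is 57 − 47 = 10.
Column 3: 10 − 4 + 4 + 8 + 4 + 5 = 27, so its missing entry is 57 − 27 = 30.
Row 7: 5 + 25 + 30 + 0 − 11 − 5 = 44, so its missing entry is 57 − 44 = 13.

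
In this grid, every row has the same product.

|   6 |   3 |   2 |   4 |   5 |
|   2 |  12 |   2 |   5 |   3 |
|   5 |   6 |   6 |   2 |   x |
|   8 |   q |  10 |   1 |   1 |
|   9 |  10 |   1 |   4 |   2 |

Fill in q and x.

q = 9, x = 2

Rows 2 and 5 each multiply to 720, so every row has product 720.
Row 4: 8×10×1×1 = 80, so the missing entry is 720 ÷ 80 = 9.
Row 3: 5×6×6×2 = 360, so the missing entry is 720 ÷ 360 = 2.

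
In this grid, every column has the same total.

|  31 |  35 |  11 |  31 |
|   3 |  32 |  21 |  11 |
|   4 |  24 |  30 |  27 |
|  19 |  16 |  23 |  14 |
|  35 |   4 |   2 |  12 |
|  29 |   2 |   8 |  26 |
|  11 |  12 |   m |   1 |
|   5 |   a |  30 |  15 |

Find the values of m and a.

m = 12, a = 12

Columns 1 and 4 both add up to 137, so every column sums to 137.
Column 3: 11 + 21 + 30 + 23 + 2 + 8 + 30 = 125, so the missing entry is 137 − 125 = 12.
Column 2: 35 + 32 + 24 + 16 + 4 + 2 + 12 = 125, so the missing entry is 137 − 125 = 12.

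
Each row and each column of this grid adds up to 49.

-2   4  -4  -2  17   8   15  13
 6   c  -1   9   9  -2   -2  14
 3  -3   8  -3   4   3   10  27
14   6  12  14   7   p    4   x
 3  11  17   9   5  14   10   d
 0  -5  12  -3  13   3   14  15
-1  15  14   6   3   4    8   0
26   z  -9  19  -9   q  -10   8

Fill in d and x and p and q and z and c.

d = -20, x = -8, p = 0, q = 19, z = 5, c = 16

Row 2: 6 − 1 + 9 + 9 − 2 − 2 + 14 = 33, so its missing entry is 49 − 33 = 16.
Column 2: 4 + 16 − 3 + 6 + 11 − 5 + 15 = 44, so its missing entry is 49 − 44 = 5.
Row 8: 26 + 5 − 9 + 19 − 9 − 10 + 8 = 30, so its missing entry is 49 − 30 = 19.
Row 5: 3 + 11 + 17 + 9 + 5 + 14 + 10 = 69, so its missing entry is 49 − 69 = -20.
Column 8: 13 + 14 + 27 − 20 + 15 + 0 + 8 = 57, so its missing entry is 49 − 57 = -8.
Row 4: 14 + 6 + 12 + 14 + 7 + 4 − 8 = 49, so its missing entry is 49 − 49 = 0.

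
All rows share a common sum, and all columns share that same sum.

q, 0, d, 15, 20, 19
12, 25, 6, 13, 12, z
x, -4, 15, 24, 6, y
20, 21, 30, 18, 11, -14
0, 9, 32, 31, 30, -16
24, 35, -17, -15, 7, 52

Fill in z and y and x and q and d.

z = 18, y = 27, x = 18, q = 12, d = 20

Rows 4 and 5 both sum to 86, so that's the common total.
Row 2 has 12 + 25 + 6 + 13 + 12 = 68; the blank must be 86 − 68 = 18.
Column 3 has 6 + 15 + 30 + 32 − 17 = 66; the blank must be 86 − 66 = 20.
Row 1 has 0 + 20 + 15 + 20 + 19 = 74; the blank must be 86 − 74 = 12.
Column 1 has 12 + 12 + 20 + 0 + 24 = 68; the blank must be 86 − 68 = 18.
Row 3 has 18 − 4 + 15 + 24 + 6 = 59; the blank must be 86 − 59 = 27.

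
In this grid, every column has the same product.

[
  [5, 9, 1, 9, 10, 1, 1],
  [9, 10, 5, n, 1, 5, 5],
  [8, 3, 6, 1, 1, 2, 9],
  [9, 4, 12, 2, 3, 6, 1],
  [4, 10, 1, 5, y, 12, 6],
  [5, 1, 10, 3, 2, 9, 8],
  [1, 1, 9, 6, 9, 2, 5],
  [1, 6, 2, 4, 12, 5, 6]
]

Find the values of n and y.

Columns 2 and 7 each multiply to 64800, so every column has product 64800.
Column 4: 9×1×2×5×3×6×4 = 6480, so the missing entry is 64800 ÷ 6480 = 10.
Column 5: 10×1×1×3×2×9×12 = 6480, so the missing entry is 64800 ÷ 6480 = 10.

n = 10, y = 10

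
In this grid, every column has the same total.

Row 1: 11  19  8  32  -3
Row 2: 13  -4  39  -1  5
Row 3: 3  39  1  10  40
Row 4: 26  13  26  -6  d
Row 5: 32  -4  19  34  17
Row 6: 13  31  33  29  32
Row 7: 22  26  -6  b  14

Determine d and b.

d = 15, b = 22

Columns 1 and 2 both add up to 120, so every column sums to 120.
Column 5: -3 + 5 + 40 + 17 + 32 + 14 = 105, so the missing entry is 120 − 105 = 15.
Column 4: 32 − 1 + 10 − 6 + 34 + 29 = 98, so the missing entry is 120 − 98 = 22.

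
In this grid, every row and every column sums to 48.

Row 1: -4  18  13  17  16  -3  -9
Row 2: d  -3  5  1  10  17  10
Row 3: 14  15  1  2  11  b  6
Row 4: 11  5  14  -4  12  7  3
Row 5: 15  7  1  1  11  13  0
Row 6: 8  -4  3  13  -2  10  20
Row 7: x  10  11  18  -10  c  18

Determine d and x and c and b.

d = 8, x = -4, c = 5, b = -1

Row 2 has -3 + 5 + 1 + 10 + 17 + 10 = 40; the blank must be 48 − 40 = 8.
Row 3 has 14 + 15 + 1 + 2 + 11 + 6 = 49; the blank must be 48 − 49 = -1.
Column 6 has -3 + 17 − 1 + 7 + 13 + 10 = 43; the blank must be 48 − 43 = 5.
Row 7 has 10 + 11 + 18 − 10 + 5 + 18 = 52; the blank must be 48 − 52 = -4.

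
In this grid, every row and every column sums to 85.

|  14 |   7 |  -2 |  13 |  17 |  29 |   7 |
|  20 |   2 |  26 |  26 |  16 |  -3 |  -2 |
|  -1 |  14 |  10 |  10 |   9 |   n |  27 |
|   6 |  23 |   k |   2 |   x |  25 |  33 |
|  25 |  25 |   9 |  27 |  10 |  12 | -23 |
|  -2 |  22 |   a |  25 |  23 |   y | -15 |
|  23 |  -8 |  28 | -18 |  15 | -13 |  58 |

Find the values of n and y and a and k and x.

n = 16, y = 19, a = 13, k = 1, x = -5

The known cells in column 5 total 90, leaving 85 − 90 = -5 for the blank.
The known cells in row 4 total 84, leaving 85 − 84 = 1 for the blank.
The known cells in row 3 total 69, leaving 85 − 69 = 16 for the blank.
The known cells in column 6 total 66, leaving 85 − 66 = 19 for the blank.
The known cells in row 6 total 72, leaving 85 − 72 = 13 for the blank.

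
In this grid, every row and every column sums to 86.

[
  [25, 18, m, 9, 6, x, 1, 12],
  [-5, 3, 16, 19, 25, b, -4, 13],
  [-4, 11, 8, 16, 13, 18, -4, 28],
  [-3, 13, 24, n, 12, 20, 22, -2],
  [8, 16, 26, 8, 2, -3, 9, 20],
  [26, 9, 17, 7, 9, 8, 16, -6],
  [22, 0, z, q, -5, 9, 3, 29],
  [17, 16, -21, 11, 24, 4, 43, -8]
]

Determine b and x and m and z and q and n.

b = 19, x = 11, m = 4, z = 12, q = 16, n = 0

Row 2: -5 + 3 + 16 + 19 + 25 − 4 + 13 = 67, so its missing entry is 86 − 67 = 19.
Row 4: -3 + 13 + 24 + 12 + 20 + 22 − 2 = 86, so its missing entry is 86 − 86 = 0.
Column 6: 19 + 18 + 20 − 3 + 8 + 9 + 4 = 75, so its missing entry is 86 − 75 = 11.
Row 1: 25 + 18 + 9 + 6 + 11 + 1 + 12 = 82, so its missing entry is 86 − 82 = 4.
Column 3: 4 + 16 + 8 + 24 + 26 + 17 − 21 = 74, so its missing entry is 86 − 74 = 12.
Row 7: 22 + 0 + 12 − 5 + 9 + 3 + 29 = 70, so its missing entry is 86 − 70 = 16.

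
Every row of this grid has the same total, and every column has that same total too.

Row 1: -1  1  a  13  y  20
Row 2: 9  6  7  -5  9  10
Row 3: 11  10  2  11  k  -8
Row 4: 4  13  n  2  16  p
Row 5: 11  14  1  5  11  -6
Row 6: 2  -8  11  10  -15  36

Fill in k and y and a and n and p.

Rows 2 and 5 both sum to 36, so that's the common total.
The known cells in row 3 total 26, leaving 36 − 26 = 10 for the blank.
The known cells in column 5 total 31, leaving 36 − 31 = 5 for the blank.
The known cells in row 1 total 38, leaving 36 − 38 = -2 for the blank.
The known cells in column 3 total 19, leaving 36 − 19 = 17 for the blank.
The known cells in row 4 total 52, leaving 36 − 52 = -16 for the blank.

k = 10, y = 5, a = -2, n = 17, p = -16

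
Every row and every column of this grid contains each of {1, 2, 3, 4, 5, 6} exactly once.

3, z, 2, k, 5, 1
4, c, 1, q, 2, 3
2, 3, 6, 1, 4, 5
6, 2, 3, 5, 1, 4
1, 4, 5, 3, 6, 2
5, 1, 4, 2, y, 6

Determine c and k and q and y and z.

c = 5, k = 4, q = 6, y = 3, z = 6

At (row 6, col 5): row 6 already has {1, 2, 4, 5, 6}, so the value is 3.
Cell (1,2): row 1 is missing {4, 6} and column 2 is missing {5, 6} → 6.
At (row 2, col 2): column 2 already has {1, 2, 3, 4, 6}, so the value is 5.
At (row 1, col 4): row 1 already has {1, 2, 3, 5, 6}, so the value is 4.
At (row 2, col 4): row 2 already has {1, 2, 3, 4, 5}, so the value is 6.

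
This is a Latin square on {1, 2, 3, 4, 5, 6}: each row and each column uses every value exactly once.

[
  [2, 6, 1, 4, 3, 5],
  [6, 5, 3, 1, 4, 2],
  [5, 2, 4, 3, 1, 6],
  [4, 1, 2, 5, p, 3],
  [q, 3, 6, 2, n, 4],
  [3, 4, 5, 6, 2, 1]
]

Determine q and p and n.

q = 1, p = 6, n = 5

At (row 5, col 1): column 1 already has {2, 3, 4, 5, 6}, so the value is 1.
For row 5, column 5: row 5 already has {1, 2, 3, 4, 6}; that leaves 5.
At (row 4, col 5): row 4 already has {1, 2, 3, 4, 5}, so the value is 6.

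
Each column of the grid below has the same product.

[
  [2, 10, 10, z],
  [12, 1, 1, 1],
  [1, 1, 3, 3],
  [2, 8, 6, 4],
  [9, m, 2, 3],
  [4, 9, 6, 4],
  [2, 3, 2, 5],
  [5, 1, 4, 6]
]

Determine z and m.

z = 4, m = 8

Columns 1 and 3 each multiply to 17280, so every column has product 17280.
Column 4: 1×3×4×3×4×5×6 = 4320, so the missing entry is 17280 ÷ 4320 = 4.
Column 2: 10×1×1×8×9×3×1 = 2160, so the missing entry is 17280 ÷ 2160 = 8.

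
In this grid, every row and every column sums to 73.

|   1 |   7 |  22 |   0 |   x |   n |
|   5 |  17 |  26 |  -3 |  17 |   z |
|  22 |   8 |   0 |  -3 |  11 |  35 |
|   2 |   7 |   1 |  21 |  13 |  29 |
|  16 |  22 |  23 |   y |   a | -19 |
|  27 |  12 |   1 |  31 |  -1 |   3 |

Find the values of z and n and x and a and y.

Column 4: 0 − 3 − 3 + 21 + 31 = 46, so its missing entry is 73 − 46 = 27.
Row 5: 16 + 22 + 23 + 27 − 19 = 69, so its missing entry is 73 − 69 = 4.
Column 5: 17 + 11 + 13 + 4 − 1 = 44, so its missing entry is 73 − 44 = 29.
Row 2: 5 + 17 + 26 − 3 + 17 = 62, so its missing entry is 73 − 62 = 11.
Row 1: 1 + 7 + 22 + 0 + 29 = 59, so its missing entry is 73 − 59 = 14.

z = 11, n = 14, x = 29, a = 4, y = 27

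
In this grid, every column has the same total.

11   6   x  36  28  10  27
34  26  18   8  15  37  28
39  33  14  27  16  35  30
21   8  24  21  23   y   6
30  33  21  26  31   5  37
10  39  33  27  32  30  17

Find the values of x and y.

x = 35, y = 28

Column 4 sums to 145 and so does column 5; that's the common total.
In column 3 the known cells total 110, leaving 145 − 110 = 35.
In column 6 the known cells total 117, leaving 145 − 117 = 28.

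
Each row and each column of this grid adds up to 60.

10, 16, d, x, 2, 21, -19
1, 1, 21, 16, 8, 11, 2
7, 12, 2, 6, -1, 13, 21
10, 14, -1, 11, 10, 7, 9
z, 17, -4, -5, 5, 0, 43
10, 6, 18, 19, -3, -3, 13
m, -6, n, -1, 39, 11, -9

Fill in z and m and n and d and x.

z = 4, m = 18, n = 8, d = 16, x = 14

The known cells in row 5 total 56, leaving 60 − 56 = 4 for the blank.
The known cells in column 4 total 46, leaving 60 − 46 = 14 for the blank.
The known cells in row 1 total 44, leaving 60 − 44 = 16 for the blank.
The known cells in column 3 total 52, leaving 60 − 52 = 8 for the blank.
The known cells in row 7 total 42, leaving 60 − 42 = 18 for the blank.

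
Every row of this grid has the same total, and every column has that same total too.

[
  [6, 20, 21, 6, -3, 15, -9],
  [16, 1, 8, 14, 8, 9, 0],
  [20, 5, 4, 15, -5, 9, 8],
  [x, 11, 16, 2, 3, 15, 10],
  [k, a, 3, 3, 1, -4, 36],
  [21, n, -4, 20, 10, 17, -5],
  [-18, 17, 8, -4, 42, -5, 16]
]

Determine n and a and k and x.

Rows 1 and 2 both sum to 56, so that's the common total.
Row 6 has 21 − 4 + 20 + 10 + 17 − 5 = 59; the blank must be 56 − 59 = -3.
Column 2 has 20 + 1 + 5 + 11 − 3 + 17 = 51; the blank must be 56 − 51 = 5.
Row 5 has 5 + 3 + 3 + 1 − 4 + 36 = 44; the blank must be 56 − 44 = 12.
Row 4 has 11 + 16 + 2 + 3 + 15 + 10 = 57; the blank must be 56 − 57 = -1.

n = -3, a = 5, k = 12, x = -1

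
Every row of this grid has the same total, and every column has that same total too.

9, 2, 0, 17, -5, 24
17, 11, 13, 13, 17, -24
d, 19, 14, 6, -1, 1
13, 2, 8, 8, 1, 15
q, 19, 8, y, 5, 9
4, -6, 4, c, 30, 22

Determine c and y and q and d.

c = -7, y = 10, q = -4, d = 8

Rows 1 and 2 both sum to 47, so that's the common total.
Row 6: 4 − 6 + 4 + 30 + 22 = 54, so its missing entry is 47 − 54 = -7.
Row 3: 19 + 14 + 6 − 1 + 1 = 39, so its missing entry is 47 − 39 = 8.
Column 1: 9 + 17 + 8 + 13 + 4 = 51, so its missing entry is 47 − 51 = -4.
Row 5: -4 + 19 + 8 + 5 + 9 = 37, so its missing entry is 47 − 37 = 10.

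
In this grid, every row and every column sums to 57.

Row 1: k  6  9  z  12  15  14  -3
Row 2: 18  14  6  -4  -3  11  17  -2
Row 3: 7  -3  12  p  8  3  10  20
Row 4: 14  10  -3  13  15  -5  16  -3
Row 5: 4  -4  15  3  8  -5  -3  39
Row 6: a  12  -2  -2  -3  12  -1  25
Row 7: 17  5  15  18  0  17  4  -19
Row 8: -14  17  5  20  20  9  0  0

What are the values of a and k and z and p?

a = 16, k = -5, z = 9, p = 0

Row 3: 7 − 3 + 12 + 8 + 3 + 10 + 20 = 57, so its missing entry is 57 − 57 = 0.
Column 4: -4 + 0 + 13 + 3 − 2 + 18 + 20 = 48, so its missing entry is 57 − 48 = 9.
Row 6: 12 − 2 − 2 − 3 + 12 − 1 + 25 = 41, so its missing entry is 57 − 41 = 16.
Row 1: 6 + 9 + 9 + 12 + 15 + 14 − 3 = 62, so its missing entry is 57 − 62 = -5.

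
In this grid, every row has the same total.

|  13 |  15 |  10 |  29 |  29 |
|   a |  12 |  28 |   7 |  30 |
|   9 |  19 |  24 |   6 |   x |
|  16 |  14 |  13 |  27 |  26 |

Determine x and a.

Row 1 sums to 96 and so does row 4; that's the common total.
In row 3 the known cells total 58, leaving 96 − 58 = 38.
In row 2 the known cells total 77, leaving 96 − 77 = 19.

x = 38, a = 19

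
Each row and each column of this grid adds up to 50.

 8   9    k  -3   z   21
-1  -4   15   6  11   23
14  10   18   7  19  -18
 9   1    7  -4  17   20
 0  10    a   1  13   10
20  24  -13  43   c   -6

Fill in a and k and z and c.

a = 16, k = 7, z = 8, c = -18

Row 6: 20 + 24 − 13 + 43 − 6 = 68, so its missing entry is 50 − 68 = -18.
Column 5: 11 + 19 + 17 + 13 − 18 = 42, so its missing entry is 50 − 42 = 8.
Row 1: 8 + 9 − 3 + 8 + 21 = 43, so its missing entry is 50 − 43 = 7.
Row 5: 0 + 10 + 1 + 13 + 10 = 34, so its missing entry is 50 − 34 = 16.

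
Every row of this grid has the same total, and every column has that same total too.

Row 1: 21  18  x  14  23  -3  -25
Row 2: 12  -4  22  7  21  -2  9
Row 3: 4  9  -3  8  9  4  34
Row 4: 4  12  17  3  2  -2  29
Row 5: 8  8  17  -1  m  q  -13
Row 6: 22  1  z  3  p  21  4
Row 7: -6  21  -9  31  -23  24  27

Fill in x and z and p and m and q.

x = 17, z = 4, p = 10, m = 23, q = 23

Rows 2 and 3 both sum to 65, so that's the common total.
Row 1 has 21 + 18 + 14 + 23 − 3 − 25 = 48; the blank must be 65 − 48 = 17.
Column 6 has -3 − 2 + 4 − 2 + 21 + 24 = 42; the blank must be 65 − 42 = 23.
Row 5 has 8 + 8 + 17 − 1 + 23 − 13 = 42; the blank must be 65 − 42 = 23.
Column 5 has 23 + 21 + 9 + 2 + 23 − 23 = 55; the blank must be 65 − 55 = 10.
Row 6 has 22 + 1 + 3 + 10 + 21 + 4 = 61; the blank must be 65 − 61 = 4.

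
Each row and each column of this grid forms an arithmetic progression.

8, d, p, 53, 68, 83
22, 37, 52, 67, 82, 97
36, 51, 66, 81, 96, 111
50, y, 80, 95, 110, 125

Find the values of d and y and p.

Along each row the entries change by 15 per step; down each column they change by 14.
Row 1: from 8 at column 1, stepping by 15 to column 2 gives 23.
Row 4: from 50 at column 1, stepping by 15 to column 2 gives 65.
Row 1: from 8 at column 1, stepping by 15 to column 3 gives 38.

d = 23, y = 65, p = 38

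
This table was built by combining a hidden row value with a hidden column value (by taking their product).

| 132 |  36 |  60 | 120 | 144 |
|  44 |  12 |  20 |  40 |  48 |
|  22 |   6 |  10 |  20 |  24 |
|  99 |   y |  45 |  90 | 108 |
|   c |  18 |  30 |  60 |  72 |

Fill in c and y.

c = 66, y = 27

Each row is a constant multiple of every other row — this is a multiplication table with the headers hidden.
Row 5 is 30/60 = 1/2 times row 1, so its entry in column 1 is 132 × 1/2 = 66.
Row 4 is 45/60 = 3/4 times row 1, so its entry in column 2 is 36 × 3/4 = 27.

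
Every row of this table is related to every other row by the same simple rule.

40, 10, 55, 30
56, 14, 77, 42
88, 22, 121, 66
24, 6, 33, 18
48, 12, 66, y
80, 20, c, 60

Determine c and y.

c = 110, y = 36

Each row is a constant multiple of every other row — this is a multiplication table with the headers hidden.
Row 6 is 20/10 = 2/1 times row 1, so its entry in column 3 is 55 × 2/1 = 110.
Row 5 is 12/10 = 6/5 times row 1, so its entry in column 4 is 30 × 6/5 = 36.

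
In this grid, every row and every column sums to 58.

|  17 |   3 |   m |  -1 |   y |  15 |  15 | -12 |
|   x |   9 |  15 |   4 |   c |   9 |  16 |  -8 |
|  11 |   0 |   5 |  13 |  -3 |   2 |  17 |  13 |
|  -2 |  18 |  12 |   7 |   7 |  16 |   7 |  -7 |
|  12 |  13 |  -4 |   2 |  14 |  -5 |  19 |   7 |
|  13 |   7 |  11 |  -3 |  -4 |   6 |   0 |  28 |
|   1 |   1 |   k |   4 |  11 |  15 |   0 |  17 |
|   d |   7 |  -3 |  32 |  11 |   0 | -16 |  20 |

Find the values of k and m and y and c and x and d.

k = 9, m = 13, y = 8, c = 14, x = -1, d = 7

The known cells in row 7 total 49, leaving 58 − 49 = 9 for the blank.
The known cells in row 8 total 51, leaving 58 − 51 = 7 for the blank.
The known cells in column 3 total 45, leaving 58 − 45 = 13 for the blank.
The known cells in row 1 total 50, leaving 58 − 50 = 8 for the blank.
The known cells in column 5 total 44, leaving 58 − 44 = 14 for the blank.
The known cells in row 2 total 59, leaving 58 − 59 = -1 for the blank.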